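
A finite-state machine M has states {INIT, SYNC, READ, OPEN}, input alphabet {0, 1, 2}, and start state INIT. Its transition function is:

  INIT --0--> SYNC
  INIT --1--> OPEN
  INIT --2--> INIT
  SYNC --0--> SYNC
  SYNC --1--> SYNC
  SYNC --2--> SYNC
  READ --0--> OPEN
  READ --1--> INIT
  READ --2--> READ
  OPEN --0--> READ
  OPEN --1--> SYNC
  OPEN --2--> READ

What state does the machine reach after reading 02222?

Trace: INIT -0-> SYNC -2-> SYNC -2-> SYNC -2-> SYNC -2-> SYNC

SYNC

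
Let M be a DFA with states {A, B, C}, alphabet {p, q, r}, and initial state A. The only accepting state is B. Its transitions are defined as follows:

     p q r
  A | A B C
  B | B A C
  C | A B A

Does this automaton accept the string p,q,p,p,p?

Yes

start at A
read 'p': A → A
read 'q': A → B
read 'p': B → B
read 'p': B → B
read 'p': B → B
End state B is accepting.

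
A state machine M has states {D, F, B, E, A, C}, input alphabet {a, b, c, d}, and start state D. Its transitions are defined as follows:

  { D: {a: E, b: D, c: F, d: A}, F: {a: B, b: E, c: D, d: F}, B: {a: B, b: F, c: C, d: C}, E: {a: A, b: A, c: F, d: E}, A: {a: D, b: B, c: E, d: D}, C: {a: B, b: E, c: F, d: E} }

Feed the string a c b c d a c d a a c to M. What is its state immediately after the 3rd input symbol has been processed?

E

Trace: D -a-> E -c-> F -b-> E
After 3 symbols: E.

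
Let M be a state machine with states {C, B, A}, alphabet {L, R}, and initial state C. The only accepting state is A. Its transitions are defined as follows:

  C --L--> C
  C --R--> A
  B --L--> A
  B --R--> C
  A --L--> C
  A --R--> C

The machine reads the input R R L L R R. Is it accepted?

start at C
read 'R': C → A
read 'R': A → C
read 'L': C → C
read 'L': C → C
read 'R': C → A
read 'R': A → C
End state C is not accepting.

No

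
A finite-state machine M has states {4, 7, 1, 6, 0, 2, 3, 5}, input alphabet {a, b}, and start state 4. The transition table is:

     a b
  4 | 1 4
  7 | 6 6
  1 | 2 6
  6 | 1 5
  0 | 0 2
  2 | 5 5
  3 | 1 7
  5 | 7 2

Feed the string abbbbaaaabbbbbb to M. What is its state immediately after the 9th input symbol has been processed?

Trace: 4 -a-> 1 -b-> 6 -b-> 5 -b-> 2 -b-> 5 -a-> 7 -a-> 6 -a-> 1 -a-> 2
After 9 symbols: 2.

2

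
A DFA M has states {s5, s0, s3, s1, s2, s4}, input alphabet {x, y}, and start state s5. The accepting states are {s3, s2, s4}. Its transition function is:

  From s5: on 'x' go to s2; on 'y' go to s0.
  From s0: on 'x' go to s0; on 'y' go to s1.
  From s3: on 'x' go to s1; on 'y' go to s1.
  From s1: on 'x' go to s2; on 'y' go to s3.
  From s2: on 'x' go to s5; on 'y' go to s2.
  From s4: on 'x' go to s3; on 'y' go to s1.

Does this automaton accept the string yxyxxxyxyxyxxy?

No

Trace: s5 -y-> s0 -x-> s0 -y-> s1 -x-> s2 -x-> s5 -x-> s2 -y-> s2 -x-> s5 -y-> s0 -x-> s0 -y-> s1 -x-> s2 -x-> s5 -y-> s0
End state s0 is not accepting.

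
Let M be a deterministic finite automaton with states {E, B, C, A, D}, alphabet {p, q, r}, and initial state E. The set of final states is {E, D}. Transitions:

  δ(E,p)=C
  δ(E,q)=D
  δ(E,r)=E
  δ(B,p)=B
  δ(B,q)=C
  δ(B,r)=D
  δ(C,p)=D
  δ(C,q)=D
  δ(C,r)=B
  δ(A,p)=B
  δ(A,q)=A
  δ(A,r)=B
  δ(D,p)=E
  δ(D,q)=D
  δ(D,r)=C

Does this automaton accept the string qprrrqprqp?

start at E
read 'q': E → D
read 'p': D → E
read 'r': E → E
read 'r': E → E
read 'r': E → E
read 'q': E → D
read 'p': D → E
read 'r': E → E
read 'q': E → D
read 'p': D → E
End state E is accepting.

Yes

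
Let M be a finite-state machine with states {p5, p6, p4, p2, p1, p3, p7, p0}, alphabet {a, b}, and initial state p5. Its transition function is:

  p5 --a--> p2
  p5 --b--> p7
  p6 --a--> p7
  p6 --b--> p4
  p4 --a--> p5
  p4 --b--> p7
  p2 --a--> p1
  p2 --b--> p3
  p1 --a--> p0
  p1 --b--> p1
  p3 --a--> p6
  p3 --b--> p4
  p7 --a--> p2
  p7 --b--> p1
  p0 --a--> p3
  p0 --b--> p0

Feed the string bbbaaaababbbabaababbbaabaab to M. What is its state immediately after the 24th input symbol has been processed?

p4

start at p5
read 'b': p5 → p7
read 'b': p7 → p1
read 'b': p1 → p1
read 'a': p1 → p0
read 'a': p0 → p3
read 'a': p3 → p6
read 'a': p6 → p7
read 'b': p7 → p1
read 'a': p1 → p0
read 'b': p0 → p0
read 'b': p0 → p0
read 'b': p0 → p0
read 'a': p0 → p3
read 'b': p3 → p4
read 'a': p4 → p5
read 'a': p5 → p2
read 'b': p2 → p3
read 'a': p3 → p6
read 'b': p6 → p4
read 'b': p4 → p7
read 'b': p7 → p1
read 'a': p1 → p0
read 'a': p0 → p3
read 'b': p3 → p4
After 24 symbols: p4.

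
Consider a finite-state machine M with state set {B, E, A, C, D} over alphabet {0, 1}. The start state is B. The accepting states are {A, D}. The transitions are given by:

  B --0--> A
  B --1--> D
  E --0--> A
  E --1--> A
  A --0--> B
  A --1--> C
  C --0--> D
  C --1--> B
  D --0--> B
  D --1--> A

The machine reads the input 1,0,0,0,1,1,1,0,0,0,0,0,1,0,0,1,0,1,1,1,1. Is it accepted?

No

Trace: B -1-> D -0-> B -0-> A -0-> B -1-> D -1-> A -1-> C -0-> D -0-> B -0-> A -0-> B -0-> A -1-> C -0-> D -0-> B -1-> D -0-> B -1-> D -1-> A -1-> C -1-> B
End state B is not accepting.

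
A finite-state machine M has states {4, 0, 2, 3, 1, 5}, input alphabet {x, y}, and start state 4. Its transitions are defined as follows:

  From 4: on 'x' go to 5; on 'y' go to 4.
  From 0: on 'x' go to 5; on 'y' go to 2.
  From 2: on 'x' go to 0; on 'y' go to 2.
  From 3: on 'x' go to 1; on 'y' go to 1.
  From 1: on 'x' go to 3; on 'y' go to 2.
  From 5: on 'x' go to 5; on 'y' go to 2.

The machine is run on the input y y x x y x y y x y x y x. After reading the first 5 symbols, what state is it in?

2

start at 4
read 'y': 4 → 4
read 'y': 4 → 4
read 'x': 4 → 5
read 'x': 5 → 5
read 'y': 5 → 2
After 5 symbols: 2.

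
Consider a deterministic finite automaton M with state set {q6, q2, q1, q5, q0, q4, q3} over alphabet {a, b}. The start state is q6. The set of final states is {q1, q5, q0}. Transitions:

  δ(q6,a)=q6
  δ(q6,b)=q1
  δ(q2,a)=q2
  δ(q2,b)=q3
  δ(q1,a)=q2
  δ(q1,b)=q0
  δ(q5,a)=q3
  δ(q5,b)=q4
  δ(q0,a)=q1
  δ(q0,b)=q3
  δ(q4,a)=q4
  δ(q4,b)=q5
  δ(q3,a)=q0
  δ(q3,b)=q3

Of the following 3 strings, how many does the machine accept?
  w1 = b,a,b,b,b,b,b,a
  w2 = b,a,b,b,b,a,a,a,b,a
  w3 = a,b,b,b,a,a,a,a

w1: Trace: q6 -b-> q1 -a-> q2 -b-> q3 -b-> q3 -b-> q3 -b-> q3 -b-> q3 -a-> q0  → end q0, accepted
w2: Trace: q6 -b-> q1 -a-> q2 -b-> q3 -b-> q3 -b-> q3 -a-> q0 -a-> q1 -a-> q2 -b-> q3 -a-> q0  → end q0, accepted
w3: Trace: q6 -a-> q6 -b-> q1 -b-> q0 -b-> q3 -a-> q0 -a-> q1 -a-> q2 -a-> q2  → end q2, rejected

2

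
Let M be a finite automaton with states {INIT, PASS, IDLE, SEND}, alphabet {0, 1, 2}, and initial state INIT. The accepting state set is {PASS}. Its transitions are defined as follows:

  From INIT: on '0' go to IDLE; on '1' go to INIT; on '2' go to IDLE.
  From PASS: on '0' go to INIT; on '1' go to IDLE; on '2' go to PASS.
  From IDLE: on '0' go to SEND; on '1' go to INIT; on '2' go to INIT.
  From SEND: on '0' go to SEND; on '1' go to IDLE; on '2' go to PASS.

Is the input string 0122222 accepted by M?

No

INIT → IDLE → INIT → IDLE → INIT → IDLE → INIT → IDLE
End state IDLE is not accepting.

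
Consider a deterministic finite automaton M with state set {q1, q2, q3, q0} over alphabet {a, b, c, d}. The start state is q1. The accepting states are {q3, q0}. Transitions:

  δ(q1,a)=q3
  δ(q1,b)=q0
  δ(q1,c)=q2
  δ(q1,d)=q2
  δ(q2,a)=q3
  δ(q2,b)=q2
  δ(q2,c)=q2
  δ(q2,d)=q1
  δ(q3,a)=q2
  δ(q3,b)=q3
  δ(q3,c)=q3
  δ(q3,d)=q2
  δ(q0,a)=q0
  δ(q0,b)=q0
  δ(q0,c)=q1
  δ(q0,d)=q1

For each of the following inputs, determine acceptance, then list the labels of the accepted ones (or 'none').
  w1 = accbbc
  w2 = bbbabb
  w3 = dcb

w1: Trace: q1 -a-> q3 -c-> q3 -c-> q3 -b-> q3 -b-> q3 -c-> q3  → end q3, accepted
w2: Trace: q1 -b-> q0 -b-> q0 -b-> q0 -a-> q0 -b-> q0 -b-> q0  → end q0, accepted
w3: Trace: q1 -d-> q2 -c-> q2 -b-> q2  → end q2, rejected

w1, w2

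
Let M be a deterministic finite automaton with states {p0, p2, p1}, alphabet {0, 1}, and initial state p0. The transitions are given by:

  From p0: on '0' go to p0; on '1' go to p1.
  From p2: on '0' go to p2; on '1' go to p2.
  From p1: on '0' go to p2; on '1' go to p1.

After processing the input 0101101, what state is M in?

p2

Trace: p0 -0-> p0 -1-> p1 -0-> p2 -1-> p2 -1-> p2 -0-> p2 -1-> p2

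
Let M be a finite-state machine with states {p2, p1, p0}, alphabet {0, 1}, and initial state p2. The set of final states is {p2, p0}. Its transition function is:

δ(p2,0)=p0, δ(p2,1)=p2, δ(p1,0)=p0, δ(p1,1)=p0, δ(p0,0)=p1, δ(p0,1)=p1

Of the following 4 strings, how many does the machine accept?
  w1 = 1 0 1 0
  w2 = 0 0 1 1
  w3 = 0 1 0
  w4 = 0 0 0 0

2

w1: p2 → p2 → p0 → p1 → p0  → end p0, accepted
w2: p2 → p0 → p1 → p0 → p1  → end p1, rejected
w3: p2 → p0 → p1 → p0  → end p0, accepted
w4: p2 → p0 → p1 → p0 → p1  → end p1, rejected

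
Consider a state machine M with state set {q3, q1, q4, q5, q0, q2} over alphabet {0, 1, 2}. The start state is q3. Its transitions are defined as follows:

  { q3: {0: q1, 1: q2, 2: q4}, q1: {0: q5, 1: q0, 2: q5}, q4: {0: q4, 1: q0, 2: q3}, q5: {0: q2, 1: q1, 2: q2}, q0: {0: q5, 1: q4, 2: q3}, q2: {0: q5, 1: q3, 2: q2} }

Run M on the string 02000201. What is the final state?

q1

Trace: q3 -0-> q1 -2-> q5 -0-> q2 -0-> q5 -0-> q2 -2-> q2 -0-> q5 -1-> q1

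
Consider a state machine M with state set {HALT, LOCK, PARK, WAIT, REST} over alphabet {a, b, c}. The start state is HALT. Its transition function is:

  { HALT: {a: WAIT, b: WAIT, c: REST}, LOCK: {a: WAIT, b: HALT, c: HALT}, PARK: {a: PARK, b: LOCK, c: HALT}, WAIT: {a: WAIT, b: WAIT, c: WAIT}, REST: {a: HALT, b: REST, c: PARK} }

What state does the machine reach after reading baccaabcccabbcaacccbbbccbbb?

WAIT

start at HALT
read 'b': HALT → WAIT
read 'a': WAIT → WAIT
read 'c': WAIT → WAIT
read 'c': WAIT → WAIT
read 'a': WAIT → WAIT
read 'a': WAIT → WAIT
read 'b': WAIT → WAIT
read 'c': WAIT → WAIT
read 'c': WAIT → WAIT
read 'c': WAIT → WAIT
read 'a': WAIT → WAIT
read 'b': WAIT → WAIT
read 'b': WAIT → WAIT
read 'c': WAIT → WAIT
read 'a': WAIT → WAIT
read 'a': WAIT → WAIT
read 'c': WAIT → WAIT
read 'c': WAIT → WAIT
read 'c': WAIT → WAIT
read 'b': WAIT → WAIT
read 'b': WAIT → WAIT
read 'b': WAIT → WAIT
read 'c': WAIT → WAIT
read 'c': WAIT → WAIT
read 'b': WAIT → WAIT
read 'b': WAIT → WAIT
read 'b': WAIT → WAIT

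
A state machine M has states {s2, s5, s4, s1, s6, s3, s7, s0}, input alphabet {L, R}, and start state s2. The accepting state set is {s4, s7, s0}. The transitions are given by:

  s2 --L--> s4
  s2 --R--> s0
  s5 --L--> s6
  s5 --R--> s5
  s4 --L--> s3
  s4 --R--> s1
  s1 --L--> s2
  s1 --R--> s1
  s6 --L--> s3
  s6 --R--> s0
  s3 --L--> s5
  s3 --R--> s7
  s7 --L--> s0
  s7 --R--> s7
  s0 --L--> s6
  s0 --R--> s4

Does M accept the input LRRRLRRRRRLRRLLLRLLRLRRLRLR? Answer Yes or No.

Trace: s2 -L-> s4 -R-> s1 -R-> s1 -R-> s1 -L-> s2 -R-> s0 -R-> s4 -R-> s1 -R-> s1 -R-> s1 -L-> s2 -R-> s0 -R-> s4 -L-> s3 -L-> s5 -L-> s6 -R-> s0 -L-> s6 -L-> s3 -R-> s7 -L-> s0 -R-> s4 -R-> s1 -L-> s2 -R-> s0 -L-> s6 -R-> s0
End state s0 is accepting.

Yes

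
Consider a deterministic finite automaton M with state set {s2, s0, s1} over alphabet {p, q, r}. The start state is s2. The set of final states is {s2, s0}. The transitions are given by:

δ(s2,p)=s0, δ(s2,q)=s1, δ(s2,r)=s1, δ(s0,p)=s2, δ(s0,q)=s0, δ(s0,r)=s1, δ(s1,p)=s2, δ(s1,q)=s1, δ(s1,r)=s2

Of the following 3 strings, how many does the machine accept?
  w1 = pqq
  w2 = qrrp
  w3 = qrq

2

w1: s2 → s0 → s0 → s0  → end s0, accepted
w2: s2 → s1 → s2 → s1 → s2  → end s2, accepted
w3: s2 → s1 → s2 → s1  → end s1, rejected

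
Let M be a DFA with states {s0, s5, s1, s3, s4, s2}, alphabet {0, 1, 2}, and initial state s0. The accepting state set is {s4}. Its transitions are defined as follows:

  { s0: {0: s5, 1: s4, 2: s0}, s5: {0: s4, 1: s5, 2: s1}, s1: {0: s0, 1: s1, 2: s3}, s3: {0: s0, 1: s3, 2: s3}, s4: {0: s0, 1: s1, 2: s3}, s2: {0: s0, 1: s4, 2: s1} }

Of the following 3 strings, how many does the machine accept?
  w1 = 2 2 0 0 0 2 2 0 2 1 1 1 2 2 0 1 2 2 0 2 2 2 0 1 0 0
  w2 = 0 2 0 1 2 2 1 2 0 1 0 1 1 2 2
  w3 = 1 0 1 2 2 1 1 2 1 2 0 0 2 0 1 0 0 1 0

1

w1: s0 → s0 → s0 → s5 → s4 → s0 → s0 → s0 → s5 → s1 → s1 → s1 → s1 → s3 → s3 → s0 → s4 → s3 → s3 → s0 → s0 → s0 → s0 → s5 → s5 → s4 → s0  → end s0, rejected
w2: s0 → s5 → s1 → s0 → s4 → s3 → s3 → s3 → s3 → s0 → s4 → s0 → s4 → s1 → s3 → s3  → end s3, rejected
w3: s0 → s4 → s0 → s4 → s3 → s3 → s3 → s3 → s3 → s3 → s3 → s0 → s5 → s1 → s0 → s4 → s0 → s5 → s5 → s4  → end s4, accepted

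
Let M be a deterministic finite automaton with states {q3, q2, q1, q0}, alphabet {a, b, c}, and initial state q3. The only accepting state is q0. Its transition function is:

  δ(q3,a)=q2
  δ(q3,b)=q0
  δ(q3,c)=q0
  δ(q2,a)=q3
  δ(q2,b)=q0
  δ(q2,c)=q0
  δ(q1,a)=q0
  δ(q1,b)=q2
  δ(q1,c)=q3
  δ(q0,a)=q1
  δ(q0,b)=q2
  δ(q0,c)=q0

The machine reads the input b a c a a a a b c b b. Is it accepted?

start at q3
read 'b': q3 → q0
read 'a': q0 → q1
read 'c': q1 → q3
read 'a': q3 → q2
read 'a': q2 → q3
read 'a': q3 → q2
read 'a': q2 → q3
read 'b': q3 → q0
read 'c': q0 → q0
read 'b': q0 → q2
read 'b': q2 → q0
End state q0 is accepting.

Yes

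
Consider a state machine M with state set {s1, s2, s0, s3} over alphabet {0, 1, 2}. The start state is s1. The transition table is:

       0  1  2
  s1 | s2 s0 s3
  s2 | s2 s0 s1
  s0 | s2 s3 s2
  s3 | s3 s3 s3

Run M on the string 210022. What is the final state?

start at s1
read '2': s1 → s3
read '1': s3 → s3
read '0': s3 → s3
read '0': s3 → s3
read '2': s3 → s3
read '2': s3 → s3

s3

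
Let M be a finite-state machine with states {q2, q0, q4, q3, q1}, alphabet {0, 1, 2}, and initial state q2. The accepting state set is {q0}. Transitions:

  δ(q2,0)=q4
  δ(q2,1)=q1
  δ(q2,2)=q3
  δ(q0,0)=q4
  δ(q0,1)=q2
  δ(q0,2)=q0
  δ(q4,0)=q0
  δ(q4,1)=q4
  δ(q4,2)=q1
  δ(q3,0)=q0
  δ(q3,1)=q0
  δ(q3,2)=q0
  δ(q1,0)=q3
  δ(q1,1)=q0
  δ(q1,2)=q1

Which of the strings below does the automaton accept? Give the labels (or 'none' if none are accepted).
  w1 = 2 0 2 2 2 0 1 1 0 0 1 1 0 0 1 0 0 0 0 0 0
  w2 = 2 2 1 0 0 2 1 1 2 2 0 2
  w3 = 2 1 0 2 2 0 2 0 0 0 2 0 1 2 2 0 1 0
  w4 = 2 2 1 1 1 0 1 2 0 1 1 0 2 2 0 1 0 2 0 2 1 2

w1: q2 → q3 → q0 → q0 → q0 → q0 → q4 → q4 → q4 → q0 → q4 → q4 → q4 → q0 → q4 → q4 → q0 → q4 → q0 → q4 → q0 → q4  → end q4, rejected
w2: q2 → q3 → q0 → q2 → q4 → q0 → q0 → q2 → q1 → q1 → q1 → q3 → q0  → end q0, accepted
w3: q2 → q3 → q0 → q4 → q1 → q1 → q3 → q0 → q4 → q0 → q4 → q1 → q3 → q0 → q0 → q0 → q4 → q4 → q0  → end q0, accepted
w4: q2 → q3 → q0 → q2 → q1 → q0 → q4 → q4 → q1 → q3 → q0 → q2 → q4 → q1 → q1 → q3 → q0 → q4 → q1 → q3 → q0 → q2 → q3  → end q3, rejected

w2, w3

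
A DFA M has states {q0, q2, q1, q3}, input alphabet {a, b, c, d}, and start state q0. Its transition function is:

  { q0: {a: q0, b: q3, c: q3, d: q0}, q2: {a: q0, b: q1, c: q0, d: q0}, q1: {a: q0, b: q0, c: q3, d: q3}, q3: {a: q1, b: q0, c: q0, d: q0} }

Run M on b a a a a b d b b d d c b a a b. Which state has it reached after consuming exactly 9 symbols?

q0 → q3 → q1 → q0 → q0 → q0 → q3 → q0 → q3 → q0
After 9 symbols: q0.

q0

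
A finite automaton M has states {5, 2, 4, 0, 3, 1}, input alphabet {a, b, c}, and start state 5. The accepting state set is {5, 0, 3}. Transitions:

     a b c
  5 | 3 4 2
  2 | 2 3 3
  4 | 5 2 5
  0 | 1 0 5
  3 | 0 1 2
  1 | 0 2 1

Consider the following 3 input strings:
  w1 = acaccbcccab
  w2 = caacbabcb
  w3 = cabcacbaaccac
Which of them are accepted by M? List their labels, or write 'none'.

w1, w3

w1:
  start at 5
  read 'a': 5 → 3
  read 'c': 3 → 2
  read 'a': 2 → 2
  read 'c': 2 → 3
  read 'c': 3 → 2
  read 'b': 2 → 3
  read 'c': 3 → 2
  read 'c': 2 → 3
  read 'c': 3 → 2
  read 'a': 2 → 2
  read 'b': 2 → 3
  end 3, accepted
w2:
  start at 5
  read 'c': 5 → 2
  read 'a': 2 → 2
  read 'a': 2 → 2
  read 'c': 2 → 3
  read 'b': 3 → 1
  read 'a': 1 → 0
  read 'b': 0 → 0
  read 'c': 0 → 5
  read 'b': 5 → 4
  end 4, rejected
w3:
  start at 5
  read 'c': 5 → 2
  read 'a': 2 → 2
  read 'b': 2 → 3
  read 'c': 3 → 2
  read 'a': 2 → 2
  read 'c': 2 → 3
  read 'b': 3 → 1
  read 'a': 1 → 0
  read 'a': 0 → 1
  read 'c': 1 → 1
  read 'c': 1 → 1
  read 'a': 1 → 0
  read 'c': 0 → 5
  end 5, accepted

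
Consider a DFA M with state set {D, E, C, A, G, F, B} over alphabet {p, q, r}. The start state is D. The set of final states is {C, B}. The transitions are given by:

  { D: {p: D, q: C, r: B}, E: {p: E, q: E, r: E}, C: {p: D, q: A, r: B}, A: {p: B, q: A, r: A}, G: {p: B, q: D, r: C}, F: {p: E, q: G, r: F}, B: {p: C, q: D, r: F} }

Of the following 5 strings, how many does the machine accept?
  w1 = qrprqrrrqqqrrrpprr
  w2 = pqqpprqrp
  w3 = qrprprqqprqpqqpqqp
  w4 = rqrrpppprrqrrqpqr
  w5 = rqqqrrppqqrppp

w1:
  start at D
  read 'q': D → C
  read 'r': C → B
  read 'p': B → C
  read 'r': C → B
  read 'q': B → D
  read 'r': D → B
  read 'r': B → F
  read 'r': F → F
  read 'q': F → G
  read 'q': G → D
  read 'q': D → C
  read 'r': C → B
  read 'r': B → F
  read 'r': F → F
  read 'p': F → E
  read 'p': E → E
  read 'r': E → E
  read 'r': E → E
  end E, rejected
w2:
  start at D
  read 'p': D → D
  read 'q': D → C
  read 'q': C → A
  read 'p': A → B
  read 'p': B → C
  read 'r': C → B
  read 'q': B → D
  read 'r': D → B
  read 'p': B → C
  end C, accepted
w3:
  start at D
  read 'q': D → C
  read 'r': C → B
  read 'p': B → C
  read 'r': C → B
  read 'p': B → C
  read 'r': C → B
  read 'q': B → D
  read 'q': D → C
  read 'p': C → D
  read 'r': D → B
  read 'q': B → D
  read 'p': D → D
  read 'q': D → C
  read 'q': C → A
  read 'p': A → B
  read 'q': B → D
  read 'q': D → C
  read 'p': C → D
  end D, rejected
w4:
  start at D
  read 'r': D → B
  read 'q': B → D
  read 'r': D → B
  read 'r': B → F
  read 'p': F → E
  read 'p': E → E
  read 'p': E → E
  read 'p': E → E
  read 'r': E → E
  read 'r': E → E
  read 'q': E → E
  read 'r': E → E
  read 'r': E → E
  read 'q': E → E
  read 'p': E → E
  read 'q': E → E
  read 'r': E → E
  end E, rejected
w5:
  start at D
  read 'r': D → B
  read 'q': B → D
  read 'q': D → C
  read 'q': C → A
  read 'r': A → A
  read 'r': A → A
  read 'p': A → B
  read 'p': B → C
  read 'q': C → A
  read 'q': A → A
  read 'r': A → A
  read 'p': A → B
  read 'p': B → C
  read 'p': C → D
  end D, rejected

1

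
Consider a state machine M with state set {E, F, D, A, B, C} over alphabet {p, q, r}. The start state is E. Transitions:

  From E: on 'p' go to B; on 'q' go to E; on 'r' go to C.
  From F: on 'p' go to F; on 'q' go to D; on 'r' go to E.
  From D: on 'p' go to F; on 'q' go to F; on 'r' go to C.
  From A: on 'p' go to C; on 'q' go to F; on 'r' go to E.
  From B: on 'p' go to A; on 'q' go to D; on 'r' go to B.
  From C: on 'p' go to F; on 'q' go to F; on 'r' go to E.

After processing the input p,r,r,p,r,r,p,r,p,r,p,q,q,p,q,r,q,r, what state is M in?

E

E → B → B → B → A → E → C → F → E → B → B → A → F → D → F → D → C → F → E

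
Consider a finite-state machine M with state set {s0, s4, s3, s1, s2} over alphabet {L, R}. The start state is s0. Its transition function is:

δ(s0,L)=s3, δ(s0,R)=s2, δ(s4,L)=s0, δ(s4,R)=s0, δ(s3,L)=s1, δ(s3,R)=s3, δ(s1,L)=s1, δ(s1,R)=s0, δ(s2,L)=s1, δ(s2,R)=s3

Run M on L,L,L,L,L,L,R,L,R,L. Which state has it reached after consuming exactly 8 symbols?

s0 → s3 → s1 → s1 → s1 → s1 → s1 → s0 → s3
After 8 symbols: s3.

s3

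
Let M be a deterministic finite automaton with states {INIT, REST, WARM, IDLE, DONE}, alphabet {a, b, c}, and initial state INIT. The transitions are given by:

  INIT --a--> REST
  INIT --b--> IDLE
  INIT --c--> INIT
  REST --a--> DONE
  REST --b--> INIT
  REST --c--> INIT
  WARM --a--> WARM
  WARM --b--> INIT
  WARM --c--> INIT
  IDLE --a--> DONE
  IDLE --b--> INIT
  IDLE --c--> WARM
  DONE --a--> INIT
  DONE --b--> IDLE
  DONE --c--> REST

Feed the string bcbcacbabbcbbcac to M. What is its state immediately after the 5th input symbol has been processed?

REST

INIT → IDLE → WARM → INIT → INIT → REST
After 5 symbols: REST.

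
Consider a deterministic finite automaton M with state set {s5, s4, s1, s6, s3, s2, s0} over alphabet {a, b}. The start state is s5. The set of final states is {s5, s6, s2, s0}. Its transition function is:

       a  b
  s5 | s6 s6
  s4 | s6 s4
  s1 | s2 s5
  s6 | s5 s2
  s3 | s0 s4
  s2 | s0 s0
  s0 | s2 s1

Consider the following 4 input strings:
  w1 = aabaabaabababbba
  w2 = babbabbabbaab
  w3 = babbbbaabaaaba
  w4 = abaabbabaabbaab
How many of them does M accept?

3

w1:
  start at s5
  read 'a': s5 → s6
  read 'a': s6 → s5
  read 'b': s5 → s6
  read 'a': s6 → s5
  read 'a': s5 → s6
  read 'b': s6 → s2
  read 'a': s2 → s0
  read 'a': s0 → s2
  read 'b': s2 → s0
  read 'a': s0 → s2
  read 'b': s2 → s0
  read 'a': s0 → s2
  read 'b': s2 → s0
  read 'b': s0 → s1
  read 'b': s1 → s5
  read 'a': s5 → s6
  end s6, accepted
w2:
  start at s5
  read 'b': s5 → s6
  read 'a': s6 → s5
  read 'b': s5 → s6
  read 'b': s6 → s2
  read 'a': s2 → s0
  read 'b': s0 → s1
  read 'b': s1 → s5
  read 'a': s5 → s6
  read 'b': s6 → s2
  read 'b': s2 → s0
  read 'a': s0 → s2
  read 'a': s2 → s0
  read 'b': s0 → s1
  end s1, rejected
w3:
  start at s5
  read 'b': s5 → s6
  read 'a': s6 → s5
  read 'b': s5 → s6
  read 'b': s6 → s2
  read 'b': s2 → s0
  read 'b': s0 → s1
  read 'a': s1 → s2
  read 'a': s2 → s0
  read 'b': s0 → s1
  read 'a': s1 → s2
  read 'a': s2 → s0
  read 'a': s0 → s2
  read 'b': s2 → s0
  read 'a': s0 → s2
  end s2, accepted
w4:
  start at s5
  read 'a': s5 → s6
  read 'b': s6 → s2
  read 'a': s2 → s0
  read 'a': s0 → s2
  read 'b': s2 → s0
  read 'b': s0 → s1
  read 'a': s1 → s2
  read 'b': s2 → s0
  read 'a': s0 → s2
  read 'a': s2 → s0
  read 'b': s0 → s1
  read 'b': s1 → s5
  read 'a': s5 → s6
  read 'a': s6 → s5
  read 'b': s5 → s6
  end s6, accepted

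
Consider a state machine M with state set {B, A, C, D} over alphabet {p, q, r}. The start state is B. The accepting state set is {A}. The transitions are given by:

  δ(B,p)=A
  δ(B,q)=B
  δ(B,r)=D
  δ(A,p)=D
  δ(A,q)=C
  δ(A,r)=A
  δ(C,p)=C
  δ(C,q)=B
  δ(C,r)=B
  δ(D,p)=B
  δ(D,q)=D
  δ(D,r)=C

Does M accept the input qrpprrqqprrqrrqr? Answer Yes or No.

No

B → B → D → B → A → A → A → C → B → A → A → A → C → B → D → D → C
End state C is not accepting.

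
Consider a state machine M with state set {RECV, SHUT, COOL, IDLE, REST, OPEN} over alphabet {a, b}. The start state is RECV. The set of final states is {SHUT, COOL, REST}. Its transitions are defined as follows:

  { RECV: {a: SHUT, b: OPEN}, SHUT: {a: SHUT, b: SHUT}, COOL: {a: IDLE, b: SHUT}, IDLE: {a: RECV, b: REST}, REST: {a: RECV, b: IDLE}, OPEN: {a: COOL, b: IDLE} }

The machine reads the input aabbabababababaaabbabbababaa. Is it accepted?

Yes

RECV → SHUT → SHUT → SHUT → SHUT → SHUT → SHUT → SHUT → SHUT → SHUT → SHUT → SHUT → SHUT → SHUT → SHUT → SHUT → SHUT → SHUT → SHUT → SHUT → SHUT → SHUT → SHUT → SHUT → SHUT → SHUT → SHUT → SHUT → SHUT
End state SHUT is accepting.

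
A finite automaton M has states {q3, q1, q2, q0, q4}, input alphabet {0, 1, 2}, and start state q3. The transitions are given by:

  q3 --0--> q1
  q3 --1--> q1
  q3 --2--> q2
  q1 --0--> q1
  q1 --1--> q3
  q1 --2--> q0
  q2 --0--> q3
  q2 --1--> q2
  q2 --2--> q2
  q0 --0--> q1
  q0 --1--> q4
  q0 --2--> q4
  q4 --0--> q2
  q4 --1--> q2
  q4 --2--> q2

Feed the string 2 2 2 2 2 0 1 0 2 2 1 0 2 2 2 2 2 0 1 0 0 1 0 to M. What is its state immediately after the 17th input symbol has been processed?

q2

start at q3
read '2': q3 → q2
read '2': q2 → q2
read '2': q2 → q2
read '2': q2 → q2
read '2': q2 → q2
read '0': q2 → q3
read '1': q3 → q1
read '0': q1 → q1
read '2': q1 → q0
read '2': q0 → q4
read '1': q4 → q2
read '0': q2 → q3
read '2': q3 → q2
read '2': q2 → q2
read '2': q2 → q2
read '2': q2 → q2
read '2': q2 → q2
After 17 symbols: q2.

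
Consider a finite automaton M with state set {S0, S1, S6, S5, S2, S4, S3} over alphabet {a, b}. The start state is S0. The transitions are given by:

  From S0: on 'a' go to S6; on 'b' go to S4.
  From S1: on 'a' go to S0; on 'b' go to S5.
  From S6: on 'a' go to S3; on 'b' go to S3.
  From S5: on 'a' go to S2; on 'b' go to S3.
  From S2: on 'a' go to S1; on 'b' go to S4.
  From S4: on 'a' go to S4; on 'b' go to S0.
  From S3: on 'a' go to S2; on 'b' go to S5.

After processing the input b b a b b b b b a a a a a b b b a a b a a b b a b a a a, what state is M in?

start at S0
read 'b': S0 → S4
read 'b': S4 → S0
read 'a': S0 → S6
read 'b': S6 → S3
read 'b': S3 → S5
read 'b': S5 → S3
read 'b': S3 → S5
read 'b': S5 → S3
read 'a': S3 → S2
read 'a': S2 → S1
read 'a': S1 → S0
read 'a': S0 → S6
read 'a': S6 → S3
read 'b': S3 → S5
read 'b': S5 → S3
read 'b': S3 → S5
read 'a': S5 → S2
read 'a': S2 → S1
read 'b': S1 → S5
read 'a': S5 → S2
read 'a': S2 → S1
read 'b': S1 → S5
read 'b': S5 → S3
read 'a': S3 → S2
read 'b': S2 → S4
read 'a': S4 → S4
read 'a': S4 → S4
read 'a': S4 → S4

S4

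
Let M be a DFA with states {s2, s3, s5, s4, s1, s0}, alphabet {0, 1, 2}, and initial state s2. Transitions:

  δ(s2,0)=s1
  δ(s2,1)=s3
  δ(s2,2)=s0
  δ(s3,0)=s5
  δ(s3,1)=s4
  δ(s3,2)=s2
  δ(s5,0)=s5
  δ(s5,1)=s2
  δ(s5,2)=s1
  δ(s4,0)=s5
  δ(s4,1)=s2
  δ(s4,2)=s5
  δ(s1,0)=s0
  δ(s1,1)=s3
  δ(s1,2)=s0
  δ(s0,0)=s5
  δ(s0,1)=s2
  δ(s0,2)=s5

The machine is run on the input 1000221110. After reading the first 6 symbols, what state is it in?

Trace: s2 -1-> s3 -0-> s5 -0-> s5 -0-> s5 -2-> s1 -2-> s0
After 6 symbols: s0.

s0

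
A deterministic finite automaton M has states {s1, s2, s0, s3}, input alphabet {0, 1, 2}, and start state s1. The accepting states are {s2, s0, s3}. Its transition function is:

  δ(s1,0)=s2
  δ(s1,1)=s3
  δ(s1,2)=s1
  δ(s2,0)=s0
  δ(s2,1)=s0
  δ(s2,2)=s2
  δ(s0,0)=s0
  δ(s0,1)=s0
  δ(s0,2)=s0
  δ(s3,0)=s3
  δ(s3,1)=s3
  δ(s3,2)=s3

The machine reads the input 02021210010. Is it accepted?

Trace: s1 -0-> s2 -2-> s2 -0-> s0 -2-> s0 -1-> s0 -2-> s0 -1-> s0 -0-> s0 -0-> s0 -1-> s0 -0-> s0
End state s0 is accepting.

Yes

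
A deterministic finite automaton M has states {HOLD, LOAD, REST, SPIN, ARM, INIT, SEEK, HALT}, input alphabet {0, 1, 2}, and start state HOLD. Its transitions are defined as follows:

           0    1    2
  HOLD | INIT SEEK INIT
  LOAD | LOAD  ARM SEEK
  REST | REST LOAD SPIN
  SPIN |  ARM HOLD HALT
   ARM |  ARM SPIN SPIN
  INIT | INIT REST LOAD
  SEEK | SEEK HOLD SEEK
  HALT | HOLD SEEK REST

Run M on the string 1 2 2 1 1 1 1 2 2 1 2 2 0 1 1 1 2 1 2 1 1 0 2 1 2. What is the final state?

HOLD → SEEK → SEEK → SEEK → HOLD → SEEK → HOLD → SEEK → SEEK → SEEK → HOLD → INIT → LOAD → LOAD → ARM → SPIN → HOLD → INIT → REST → SPIN → HOLD → SEEK → SEEK → SEEK → HOLD → INIT

INIT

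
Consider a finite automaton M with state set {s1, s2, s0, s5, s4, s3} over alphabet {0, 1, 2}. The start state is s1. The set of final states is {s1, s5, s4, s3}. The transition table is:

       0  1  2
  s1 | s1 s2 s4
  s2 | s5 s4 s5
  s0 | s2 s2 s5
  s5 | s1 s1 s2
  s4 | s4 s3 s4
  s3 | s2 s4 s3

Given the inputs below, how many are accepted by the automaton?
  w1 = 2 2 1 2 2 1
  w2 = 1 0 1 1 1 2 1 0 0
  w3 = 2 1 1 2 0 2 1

w1: s1 → s4 → s4 → s3 → s3 → s3 → s4  → end s4, accepted
w2: s1 → s2 → s5 → s1 → s2 → s4 → s4 → s3 → s2 → s5  → end s5, accepted
w3: s1 → s4 → s3 → s4 → s4 → s4 → s4 → s3  → end s3, accepted

3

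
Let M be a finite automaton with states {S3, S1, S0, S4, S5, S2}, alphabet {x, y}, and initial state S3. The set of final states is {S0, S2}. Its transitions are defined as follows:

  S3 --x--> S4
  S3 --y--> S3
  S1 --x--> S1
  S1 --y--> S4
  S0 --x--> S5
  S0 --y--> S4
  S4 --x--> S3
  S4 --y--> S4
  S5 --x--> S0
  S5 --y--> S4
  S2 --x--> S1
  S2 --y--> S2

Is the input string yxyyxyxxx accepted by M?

start at S3
read 'y': S3 → S3
read 'x': S3 → S4
read 'y': S4 → S4
read 'y': S4 → S4
read 'x': S4 → S3
read 'y': S3 → S3
read 'x': S3 → S4
read 'x': S4 → S3
read 'x': S3 → S4
End state S4 is not accepting.

No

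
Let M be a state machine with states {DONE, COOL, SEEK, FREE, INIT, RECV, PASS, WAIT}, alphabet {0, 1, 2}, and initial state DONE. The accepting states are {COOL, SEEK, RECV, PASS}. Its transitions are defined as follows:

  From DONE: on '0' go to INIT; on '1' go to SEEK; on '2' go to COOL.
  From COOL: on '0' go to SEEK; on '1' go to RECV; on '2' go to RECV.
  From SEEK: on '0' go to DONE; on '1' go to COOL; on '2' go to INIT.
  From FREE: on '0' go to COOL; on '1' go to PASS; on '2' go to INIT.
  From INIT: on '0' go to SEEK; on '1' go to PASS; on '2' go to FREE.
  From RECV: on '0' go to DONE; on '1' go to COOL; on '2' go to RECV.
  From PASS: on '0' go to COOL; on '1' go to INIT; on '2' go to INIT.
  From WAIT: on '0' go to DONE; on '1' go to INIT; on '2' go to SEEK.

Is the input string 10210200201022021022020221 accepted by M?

Trace: DONE -1-> SEEK -0-> DONE -2-> COOL -1-> RECV -0-> DONE -2-> COOL -0-> SEEK -0-> DONE -2-> COOL -0-> SEEK -1-> COOL -0-> SEEK -2-> INIT -2-> FREE -0-> COOL -2-> RECV -1-> COOL -0-> SEEK -2-> INIT -2-> FREE -0-> COOL -2-> RECV -0-> DONE -2-> COOL -2-> RECV -1-> COOL
End state COOL is accepting.

Yes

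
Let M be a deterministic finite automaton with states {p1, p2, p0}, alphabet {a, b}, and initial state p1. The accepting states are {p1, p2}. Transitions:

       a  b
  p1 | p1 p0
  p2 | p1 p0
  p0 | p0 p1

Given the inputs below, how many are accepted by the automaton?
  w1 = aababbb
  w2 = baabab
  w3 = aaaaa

w1: p1 → p1 → p1 → p0 → p0 → p1 → p0 → p1  → end p1, accepted
w2: p1 → p0 → p0 → p0 → p1 → p1 → p0  → end p0, rejected
w3: p1 → p1 → p1 → p1 → p1 → p1  → end p1, accepted

2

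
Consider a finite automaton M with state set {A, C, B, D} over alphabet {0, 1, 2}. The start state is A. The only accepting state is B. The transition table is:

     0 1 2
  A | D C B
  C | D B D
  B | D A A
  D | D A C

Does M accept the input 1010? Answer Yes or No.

Trace: A -1-> C -0-> D -1-> A -0-> D
End state D is not accepting.

No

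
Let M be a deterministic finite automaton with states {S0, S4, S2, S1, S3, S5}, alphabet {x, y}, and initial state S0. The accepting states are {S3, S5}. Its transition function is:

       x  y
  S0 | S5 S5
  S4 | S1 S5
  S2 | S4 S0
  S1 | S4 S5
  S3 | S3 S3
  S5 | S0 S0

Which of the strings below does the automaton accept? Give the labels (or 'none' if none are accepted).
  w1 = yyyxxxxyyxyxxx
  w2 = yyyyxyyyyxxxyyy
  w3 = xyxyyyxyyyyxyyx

w1: S0 → S5 → S0 → S5 → S0 → S5 → S0 → S5 → S0 → S5 → S0 → S5 → S0 → S5 → S0  → end S0, rejected
w2: S0 → S5 → S0 → S5 → S0 → S5 → S0 → S5 → S0 → S5 → S0 → S5 → S0 → S5 → S0 → S5  → end S5, accepted
w3: S0 → S5 → S0 → S5 → S0 → S5 → S0 → S5 → S0 → S5 → S0 → S5 → S0 → S5 → S0 → S5  → end S5, accepted

w2, w3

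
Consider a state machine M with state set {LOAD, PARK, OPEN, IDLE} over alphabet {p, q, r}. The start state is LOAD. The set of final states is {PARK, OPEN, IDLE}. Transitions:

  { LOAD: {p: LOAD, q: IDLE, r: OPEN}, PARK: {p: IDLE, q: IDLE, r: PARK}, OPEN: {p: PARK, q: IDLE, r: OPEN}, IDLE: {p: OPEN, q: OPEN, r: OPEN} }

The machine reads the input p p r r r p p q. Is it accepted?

start at LOAD
read 'p': LOAD → LOAD
read 'p': LOAD → LOAD
read 'r': LOAD → OPEN
read 'r': OPEN → OPEN
read 'r': OPEN → OPEN
read 'p': OPEN → PARK
read 'p': PARK → IDLE
read 'q': IDLE → OPEN
End state OPEN is accepting.

Yes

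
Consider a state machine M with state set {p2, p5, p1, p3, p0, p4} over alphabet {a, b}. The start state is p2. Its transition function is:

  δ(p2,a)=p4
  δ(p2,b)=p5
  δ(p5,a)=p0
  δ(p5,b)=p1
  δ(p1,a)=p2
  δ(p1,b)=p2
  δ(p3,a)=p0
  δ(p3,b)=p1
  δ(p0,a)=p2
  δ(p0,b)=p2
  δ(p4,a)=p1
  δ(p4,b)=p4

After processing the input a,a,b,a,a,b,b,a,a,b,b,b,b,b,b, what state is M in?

Trace: p2 -a-> p4 -a-> p1 -b-> p2 -a-> p4 -a-> p1 -b-> p2 -b-> p5 -a-> p0 -a-> p2 -b-> p5 -b-> p1 -b-> p2 -b-> p5 -b-> p1 -b-> p2

p2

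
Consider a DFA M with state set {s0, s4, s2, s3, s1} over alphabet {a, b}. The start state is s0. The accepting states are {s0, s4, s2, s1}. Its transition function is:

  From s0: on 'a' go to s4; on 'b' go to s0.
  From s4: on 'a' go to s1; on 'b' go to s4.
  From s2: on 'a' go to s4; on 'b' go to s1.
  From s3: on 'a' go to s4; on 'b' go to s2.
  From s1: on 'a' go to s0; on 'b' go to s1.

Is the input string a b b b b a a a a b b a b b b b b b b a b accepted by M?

Yes

s0 → s4 → s4 → s4 → s4 → s4 → s1 → s0 → s4 → s1 → s1 → s1 → s0 → s0 → s0 → s0 → s0 → s0 → s0 → s0 → s4 → s4
End state s4 is accepting.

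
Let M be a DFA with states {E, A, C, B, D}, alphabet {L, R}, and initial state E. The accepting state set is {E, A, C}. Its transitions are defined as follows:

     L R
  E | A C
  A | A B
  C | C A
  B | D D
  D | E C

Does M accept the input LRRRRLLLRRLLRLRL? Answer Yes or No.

start at E
read 'L': E → A
read 'R': A → B
read 'R': B → D
read 'R': D → C
read 'R': C → A
read 'L': A → A
read 'L': A → A
read 'L': A → A
read 'R': A → B
read 'R': B → D
read 'L': D → E
read 'L': E → A
read 'R': A → B
read 'L': B → D
read 'R': D → C
read 'L': C → C
End state C is accepting.

Yes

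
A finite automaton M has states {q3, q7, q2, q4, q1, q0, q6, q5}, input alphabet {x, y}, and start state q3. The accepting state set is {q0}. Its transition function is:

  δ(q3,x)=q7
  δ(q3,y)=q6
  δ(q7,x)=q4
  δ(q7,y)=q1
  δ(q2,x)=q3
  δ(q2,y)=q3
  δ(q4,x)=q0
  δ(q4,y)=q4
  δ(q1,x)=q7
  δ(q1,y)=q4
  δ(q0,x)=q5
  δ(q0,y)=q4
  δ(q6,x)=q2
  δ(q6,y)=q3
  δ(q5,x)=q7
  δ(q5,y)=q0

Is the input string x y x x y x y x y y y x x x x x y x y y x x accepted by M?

No

start at q3
read 'x': q3 → q7
read 'y': q7 → q1
read 'x': q1 → q7
read 'x': q7 → q4
read 'y': q4 → q4
read 'x': q4 → q0
read 'y': q0 → q4
read 'x': q4 → q0
read 'y': q0 → q4
read 'y': q4 → q4
read 'y': q4 → q4
read 'x': q4 → q0
read 'x': q0 → q5
read 'x': q5 → q7
read 'x': q7 → q4
read 'x': q4 → q0
read 'y': q0 → q4
read 'x': q4 → q0
read 'y': q0 → q4
read 'y': q4 → q4
read 'x': q4 → q0
read 'x': q0 → q5
End state q5 is not accepting.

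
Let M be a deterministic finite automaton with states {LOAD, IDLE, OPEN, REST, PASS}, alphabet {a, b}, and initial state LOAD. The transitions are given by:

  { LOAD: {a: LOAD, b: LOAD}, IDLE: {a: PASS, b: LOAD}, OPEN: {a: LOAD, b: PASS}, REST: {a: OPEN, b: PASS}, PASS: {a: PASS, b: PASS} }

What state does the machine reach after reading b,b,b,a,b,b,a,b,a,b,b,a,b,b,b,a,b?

start at LOAD
read 'b': LOAD → LOAD
read 'b': LOAD → LOAD
read 'b': LOAD → LOAD
read 'a': LOAD → LOAD
read 'b': LOAD → LOAD
read 'b': LOAD → LOAD
read 'a': LOAD → LOAD
read 'b': LOAD → LOAD
read 'a': LOAD → LOAD
read 'b': LOAD → LOAD
read 'b': LOAD → LOAD
read 'a': LOAD → LOAD
read 'b': LOAD → LOAD
read 'b': LOAD → LOAD
read 'b': LOAD → LOAD
read 'a': LOAD → LOAD
read 'b': LOAD → LOAD

LOAD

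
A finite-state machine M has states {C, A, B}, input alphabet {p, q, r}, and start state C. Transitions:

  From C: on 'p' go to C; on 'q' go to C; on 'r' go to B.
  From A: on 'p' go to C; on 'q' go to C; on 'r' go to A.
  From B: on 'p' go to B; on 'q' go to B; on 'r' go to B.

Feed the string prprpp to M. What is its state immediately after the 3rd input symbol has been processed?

C → C → B → B
After 3 symbols: B.

B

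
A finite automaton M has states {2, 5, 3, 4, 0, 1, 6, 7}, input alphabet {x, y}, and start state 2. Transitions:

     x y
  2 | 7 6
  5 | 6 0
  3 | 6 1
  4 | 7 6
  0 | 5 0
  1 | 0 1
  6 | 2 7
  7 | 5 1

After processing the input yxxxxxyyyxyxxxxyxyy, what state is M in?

2 → 6 → 2 → 7 → 5 → 6 → 2 → 6 → 7 → 1 → 0 → 0 → 5 → 6 → 2 → 7 → 1 → 0 → 0 → 0

0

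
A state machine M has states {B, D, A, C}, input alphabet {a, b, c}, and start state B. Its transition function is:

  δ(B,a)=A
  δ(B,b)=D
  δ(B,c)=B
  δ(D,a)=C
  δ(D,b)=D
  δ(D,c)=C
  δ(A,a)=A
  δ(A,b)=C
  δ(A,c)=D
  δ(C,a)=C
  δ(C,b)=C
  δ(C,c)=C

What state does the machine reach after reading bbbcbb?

B → D → D → D → C → C → C

C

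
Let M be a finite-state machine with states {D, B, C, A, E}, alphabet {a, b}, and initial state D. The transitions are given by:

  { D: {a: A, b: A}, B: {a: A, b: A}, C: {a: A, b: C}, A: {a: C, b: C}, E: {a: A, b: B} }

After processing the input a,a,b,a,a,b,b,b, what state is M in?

C

D → A → C → C → A → C → C → C → C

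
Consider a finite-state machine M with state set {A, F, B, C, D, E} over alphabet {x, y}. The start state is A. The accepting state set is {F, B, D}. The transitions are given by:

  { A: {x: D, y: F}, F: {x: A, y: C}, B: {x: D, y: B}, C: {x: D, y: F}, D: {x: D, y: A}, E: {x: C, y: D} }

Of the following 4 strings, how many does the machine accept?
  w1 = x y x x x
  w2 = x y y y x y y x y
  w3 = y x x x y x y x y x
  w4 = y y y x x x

4

w1: Trace: A -x-> D -y-> A -x-> D -x-> D -x-> D  → end D, accepted
w2: Trace: A -x-> D -y-> A -y-> F -y-> C -x-> D -y-> A -y-> F -x-> A -y-> F  → end F, accepted
w3: Trace: A -y-> F -x-> A -x-> D -x-> D -y-> A -x-> D -y-> A -x-> D -y-> A -x-> D  → end D, accepted
w4: Trace: A -y-> F -y-> C -y-> F -x-> A -x-> D -x-> D  → end D, accepted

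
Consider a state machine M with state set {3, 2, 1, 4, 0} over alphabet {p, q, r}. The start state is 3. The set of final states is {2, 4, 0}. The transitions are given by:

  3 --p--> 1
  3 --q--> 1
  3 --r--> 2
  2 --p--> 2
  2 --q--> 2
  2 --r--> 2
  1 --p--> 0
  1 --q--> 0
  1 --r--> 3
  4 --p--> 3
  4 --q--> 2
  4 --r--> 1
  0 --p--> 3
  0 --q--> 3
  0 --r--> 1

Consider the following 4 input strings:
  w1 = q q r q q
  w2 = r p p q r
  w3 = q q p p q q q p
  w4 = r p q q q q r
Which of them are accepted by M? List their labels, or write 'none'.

w1: Trace: 3 -q-> 1 -q-> 0 -r-> 1 -q-> 0 -q-> 3  → end 3, rejected
w2: Trace: 3 -r-> 2 -p-> 2 -p-> 2 -q-> 2 -r-> 2  → end 2, accepted
w3: Trace: 3 -q-> 1 -q-> 0 -p-> 3 -p-> 1 -q-> 0 -q-> 3 -q-> 1 -p-> 0  → end 0, accepted
w4: Trace: 3 -r-> 2 -p-> 2 -q-> 2 -q-> 2 -q-> 2 -q-> 2 -r-> 2  → end 2, accepted

w2, w3, w4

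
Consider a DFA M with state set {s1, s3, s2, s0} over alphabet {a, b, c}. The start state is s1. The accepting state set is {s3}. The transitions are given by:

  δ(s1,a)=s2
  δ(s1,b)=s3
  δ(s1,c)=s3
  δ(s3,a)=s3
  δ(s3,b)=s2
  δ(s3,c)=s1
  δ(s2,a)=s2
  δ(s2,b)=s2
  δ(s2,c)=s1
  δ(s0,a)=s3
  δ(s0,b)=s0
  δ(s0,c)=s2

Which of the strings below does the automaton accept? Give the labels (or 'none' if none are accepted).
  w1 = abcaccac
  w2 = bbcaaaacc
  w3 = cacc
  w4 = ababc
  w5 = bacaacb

w2, w3, w5

w1: Trace: s1 -a-> s2 -b-> s2 -c-> s1 -a-> s2 -c-> s1 -c-> s3 -a-> s3 -c-> s1  → end s1, rejected
w2: Trace: s1 -b-> s3 -b-> s2 -c-> s1 -a-> s2 -a-> s2 -a-> s2 -a-> s2 -c-> s1 -c-> s3  → end s3, accepted
w3: Trace: s1 -c-> s3 -a-> s3 -c-> s1 -c-> s3  → end s3, accepted
w4: Trace: s1 -a-> s2 -b-> s2 -a-> s2 -b-> s2 -c-> s1  → end s1, rejected
w5: Trace: s1 -b-> s3 -a-> s3 -c-> s1 -a-> s2 -a-> s2 -c-> s1 -b-> s3  → end s3, accepted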